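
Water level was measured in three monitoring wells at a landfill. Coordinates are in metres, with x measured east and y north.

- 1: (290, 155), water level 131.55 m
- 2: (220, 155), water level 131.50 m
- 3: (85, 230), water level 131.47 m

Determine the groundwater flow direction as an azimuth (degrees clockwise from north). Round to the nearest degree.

219°

Differences from 1: to 2 (Δx, Δy, Δh) = (-70, 0, -0.05); to 3 = (-205, 75, -0.08).
Solve a·Δx + b·Δy = Δh: det = (-70)·75 − (-205)·0 = -5250.
∂h/∂x = [(-0.05)·75 − (-0.08)·0] / -5250 = +0.0007143
∂h/∂y = [(-70)·(-0.08) − (-205)·(-0.05)] / -5250 = +0.0008857
Flow direction (−∇h) has components (-0.0007143 E, -0.0008857 N).
Azimuth = atan2(E, N) = atan2(-0.0007143, -0.0008857) = 218.9° ≈ 219°.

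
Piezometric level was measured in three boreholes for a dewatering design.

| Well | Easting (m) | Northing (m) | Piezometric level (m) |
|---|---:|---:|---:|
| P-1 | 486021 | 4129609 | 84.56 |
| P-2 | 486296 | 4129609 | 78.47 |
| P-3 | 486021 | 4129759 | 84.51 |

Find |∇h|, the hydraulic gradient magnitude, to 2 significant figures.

0.022

∂h/∂x = (78.47 − 84.56) / (486296 − 486021) = -0.02215
∂h/∂y = (84.51 − 84.56) / (4129759 − 4129609) = -0.0003333
|∇h| = √(-0.02215² + -0.0003333²) = 0.02215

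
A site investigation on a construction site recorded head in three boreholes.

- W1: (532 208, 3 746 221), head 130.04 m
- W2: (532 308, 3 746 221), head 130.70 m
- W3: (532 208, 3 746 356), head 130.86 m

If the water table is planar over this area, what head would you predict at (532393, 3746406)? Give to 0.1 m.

∂h/∂x = (130.70 − 130.04) / (532308 − 532208) = +0.006600
∂h/∂y = (130.86 − 130.04) / (3746356 − 3746221) = +0.006074
h(532393, 3746406) = 130.04 + (+0.006600)·(185) + (+0.006074)·(185) = 130.04 +1.221 +1.124 = 132.385 m.

132.4 m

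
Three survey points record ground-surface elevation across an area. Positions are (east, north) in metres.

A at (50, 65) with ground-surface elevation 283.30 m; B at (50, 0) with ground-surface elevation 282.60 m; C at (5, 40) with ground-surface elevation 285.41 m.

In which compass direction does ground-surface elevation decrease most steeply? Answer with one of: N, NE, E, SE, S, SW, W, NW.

Three-point gradient (reference A): Δ to B = (0, -65, -0.70), Δ to C = (-45, -25, +2.11).
∂z/∂x = -0.05287, ∂z/∂y = +0.01077 (det = -2925).
Steepest decrease is along −∇f = (+0.05287 E, -0.01077 N) → east.

E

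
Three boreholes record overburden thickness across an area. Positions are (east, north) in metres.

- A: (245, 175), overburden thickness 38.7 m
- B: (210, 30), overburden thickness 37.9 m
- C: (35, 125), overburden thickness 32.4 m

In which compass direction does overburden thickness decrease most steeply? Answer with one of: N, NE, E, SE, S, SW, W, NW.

Taking A as reference: B−A = (-35, -145, -0.8); C−A = (-210, -50, -6.3).
Determinant of the coordinate differences = (-35)·(-50) − (-210)·(-145) = -28700.
∂d/∂x = [(-0.8)·(-50) − (-6.3)·(-145)] / -28700 = +0.03044
∂d/∂y = [(-35)·(-6.3) − (-210)·(-0.8)] / -28700 = -0.001829
Steepest decrease is along −∇f = (-0.03044 E, +0.001829 N) → west.

W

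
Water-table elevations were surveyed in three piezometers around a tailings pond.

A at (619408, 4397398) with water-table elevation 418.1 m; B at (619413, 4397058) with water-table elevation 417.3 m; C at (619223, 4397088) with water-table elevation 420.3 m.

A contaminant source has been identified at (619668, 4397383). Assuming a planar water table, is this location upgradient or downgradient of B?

downgradient

Three-point gradient (reference A): Δ to B = (5, -340, -0.8), Δ to C = (-185, -310, +2.2).
∂h/∂x = -0.01545, ∂h/∂y = +0.002126 (det = -64450).
Head at (619668, 4397383) = 418.1 + (-0.01545)·(260) + (+0.002126)·(-15) = 414.05 m.
That is lower than the 417.3 m at B, so the point is downgradient.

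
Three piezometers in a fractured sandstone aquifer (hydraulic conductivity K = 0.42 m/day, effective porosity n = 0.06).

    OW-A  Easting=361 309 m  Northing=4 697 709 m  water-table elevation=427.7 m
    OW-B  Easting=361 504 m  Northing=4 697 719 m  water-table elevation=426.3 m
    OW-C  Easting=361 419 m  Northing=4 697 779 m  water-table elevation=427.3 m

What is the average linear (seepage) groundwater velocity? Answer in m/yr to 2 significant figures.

With h = a·x + b·y + c and OW-A as origin, the differences give:
  195·a + 10·b = -1.4
  110·a + 70·b = -0.4
Eliminate b (×70 and ×10, subtract): 12550·a = -94.00 → a = ∂h/∂x = -0.007490
Back-substitute: b = ∂h/∂y = +0.006056.
|∇h| = √(-0.007490² + 0.006056²) = 0.009632
Seepage velocity v = K·i/n = 0.42 × 0.009632 / 0.06 = 0.06742 m/day = 24.63 m/yr.

25 m/yr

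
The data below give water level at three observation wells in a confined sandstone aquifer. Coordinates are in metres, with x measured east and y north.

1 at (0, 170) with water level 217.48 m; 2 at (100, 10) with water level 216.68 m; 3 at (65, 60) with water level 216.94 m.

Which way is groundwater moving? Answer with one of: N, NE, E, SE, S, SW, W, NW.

Differences from 1: to 2 (Δx, Δy, Δh) = (100, -160, -0.80); to 3 = (65, -110, -0.54).
Solve a·Δx + b·Δy = Δh: det = 100·(-110) − 65·(-160) = -600.
∂h/∂x = [(-0.80)·(-110) − (-0.54)·(-160)] / -600 = -0.002667
∂h/∂y = [100·(-0.54) − 65·(-0.80)] / -600 = +0.003333
Flow = −∇h = (+0.002667 east, -0.003333 north), which points southeast.

SE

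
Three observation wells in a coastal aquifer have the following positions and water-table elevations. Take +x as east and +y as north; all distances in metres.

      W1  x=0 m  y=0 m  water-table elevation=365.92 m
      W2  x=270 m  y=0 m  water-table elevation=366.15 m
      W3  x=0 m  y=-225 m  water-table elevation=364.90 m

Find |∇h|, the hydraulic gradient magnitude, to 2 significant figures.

∂h/∂x = (366.15 − 365.92) / (270 − 0) = +0.0008519
∂h/∂y = (364.90 − 365.92) / (-225 − 0) = +0.004533
|∇h| = √(0.0008519² + 0.004533²) = 0.004612

0.0046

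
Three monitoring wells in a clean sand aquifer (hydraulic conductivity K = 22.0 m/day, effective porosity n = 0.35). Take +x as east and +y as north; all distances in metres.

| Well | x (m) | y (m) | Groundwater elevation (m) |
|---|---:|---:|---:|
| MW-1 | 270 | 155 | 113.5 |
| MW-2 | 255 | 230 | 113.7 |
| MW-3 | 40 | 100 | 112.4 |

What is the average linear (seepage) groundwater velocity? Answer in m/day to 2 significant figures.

0.33 m/day

Differences from MW-1: to MW-2 (Δx, Δy, Δh) = (-15, 75, +0.2); to MW-3 = (-230, -55, -1.1).
Solve a·Δx + b·Δy = Δh: det = (-15)·(-55) − (-230)·75 = 18075.
∂h/∂x = [(+0.2)·(-55) − (-1.1)·75] / 18075 = +0.003956
∂h/∂y = [(-15)·(-1.1) − (-230)·(+0.2)] / 18075 = +0.003458
|∇h| = √(0.003956² + 0.003458²) = 0.005254
Seepage velocity v = K·i/n = 22.0 × 0.005254 / 0.35 = 0.3303 m/day.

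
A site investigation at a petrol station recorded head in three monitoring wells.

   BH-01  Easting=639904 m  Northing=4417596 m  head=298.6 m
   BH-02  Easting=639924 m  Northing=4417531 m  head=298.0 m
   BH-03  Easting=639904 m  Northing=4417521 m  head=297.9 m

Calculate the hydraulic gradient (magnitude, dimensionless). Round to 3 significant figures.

Differences from BH-01: to BH-02 (Δx, Δy, Δh) = (20, -65, -0.6); to BH-03 = (0, -75, -0.7).
Solve a·Δx + b·Δy = Δh: det = 20·(-75) − 0·(-65) = -1500.
∂h/∂x = [(-0.6)·(-75) − (-0.7)·(-65)] / -1500 = +0.0003333
∂h/∂y = [20·(-0.7) − 0·(-0.6)] / -1500 = +0.009333
|∇h| = √(0.0003333² + 0.009333²) = 0.009339

0.00934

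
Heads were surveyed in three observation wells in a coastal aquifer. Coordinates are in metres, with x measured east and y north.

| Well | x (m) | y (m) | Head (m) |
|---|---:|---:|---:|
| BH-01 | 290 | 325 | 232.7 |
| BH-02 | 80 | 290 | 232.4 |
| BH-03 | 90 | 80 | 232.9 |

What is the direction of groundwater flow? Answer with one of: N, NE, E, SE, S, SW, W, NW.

Taking BH-01 as reference: BH-02−BH-01 = (-210, -35, -0.3); BH-03−BH-01 = (-200, -245, +0.2).
Solve a·Δx + b·Δy = Δh: det = (-210)·(-245) − (-200)·(-35) = 44450.
∂h/∂x = [(-0.3)·(-245) − (+0.2)·(-35)] / 44450 = +0.001811
∂h/∂y = [(-210)·(+0.2) − (-200)·(-0.3)] / 44450 = -0.002295
Flow = −∇h = (-0.001811 east, +0.002295 north), which points northwest.

NW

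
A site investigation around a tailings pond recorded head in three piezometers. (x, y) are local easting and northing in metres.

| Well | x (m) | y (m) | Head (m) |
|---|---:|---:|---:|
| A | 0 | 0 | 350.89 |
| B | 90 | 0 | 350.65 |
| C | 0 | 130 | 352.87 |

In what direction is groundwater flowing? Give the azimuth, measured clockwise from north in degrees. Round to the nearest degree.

∂h/∂x = (350.65 − 350.89) / (90 − 0) = -0.002667
∂h/∂y = (352.87 − 350.89) / (130 − 0) = +0.01523
Flow direction (−∇h) has components (+0.002667 E, -0.01523 N).
Azimuth = atan2(E, N) = atan2(+0.002667, -0.01523) = 170.1° ≈ 170°.

170°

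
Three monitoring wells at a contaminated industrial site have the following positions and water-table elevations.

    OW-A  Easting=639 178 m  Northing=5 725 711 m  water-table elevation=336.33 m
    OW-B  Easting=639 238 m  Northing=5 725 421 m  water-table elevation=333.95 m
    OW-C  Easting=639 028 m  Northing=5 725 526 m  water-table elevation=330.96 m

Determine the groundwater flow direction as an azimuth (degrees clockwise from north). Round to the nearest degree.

239°

Taking OW-A as reference: OW-B−OW-A = (60, -290, -2.38); OW-C−OW-A = (-150, -185, -5.37).
Determinant of the coordinate differences = 60·(-185) − (-150)·(-290) = -54600.
∂h/∂x = [(-2.38)·(-185) − (-5.37)·(-290)] / -54600 = +0.02046
∂h/∂y = [60·(-5.37) − (-150)·(-2.38)] / -54600 = +0.01244
Flow direction (−∇h) has components (-0.02046 E, -0.01244 N).
Azimuth = atan2(E, N) = atan2(-0.02046, -0.01244) = 238.7° ≈ 239°.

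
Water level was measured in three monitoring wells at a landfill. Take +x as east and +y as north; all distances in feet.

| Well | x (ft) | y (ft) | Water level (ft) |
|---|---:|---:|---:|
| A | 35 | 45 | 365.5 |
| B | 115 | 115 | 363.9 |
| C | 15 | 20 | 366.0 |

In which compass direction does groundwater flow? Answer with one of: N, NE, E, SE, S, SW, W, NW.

With h = a·x + b·y + c and A as origin, the differences give:
  80·a + 70·b = -1.6
  (-20)·a + (-25)·b = +0.5
Eliminate b (×(-25) and ×70, subtract): -600·a = 5.00 → a = ∂h/∂x = -0.008333
Back-substitute: b = ∂h/∂y = -0.01333.
Flow = −∇h = (+0.008333 east, +0.01333 north), which points northeast.

NE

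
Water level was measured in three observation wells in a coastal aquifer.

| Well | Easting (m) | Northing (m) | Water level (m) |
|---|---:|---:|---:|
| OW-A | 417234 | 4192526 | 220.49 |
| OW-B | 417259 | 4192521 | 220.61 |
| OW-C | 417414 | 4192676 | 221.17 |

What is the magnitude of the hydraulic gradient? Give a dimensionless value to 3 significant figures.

Taking OW-A as reference: OW-B−OW-A = (25, -5, +0.12); OW-C−OW-A = (180, 150, +0.68).
Determinant of the coordinate differences = 25·150 − 180·(-5) = 4650.
∂h/∂x = [(+0.12)·150 − (+0.68)·(-5)] / 4650 = +0.004602
∂h/∂y = [25·(+0.68) − 180·(+0.12)] / 4650 = -0.0009892
|∇h| = √(0.004602² + -0.0009892²) = 0.004707

0.00471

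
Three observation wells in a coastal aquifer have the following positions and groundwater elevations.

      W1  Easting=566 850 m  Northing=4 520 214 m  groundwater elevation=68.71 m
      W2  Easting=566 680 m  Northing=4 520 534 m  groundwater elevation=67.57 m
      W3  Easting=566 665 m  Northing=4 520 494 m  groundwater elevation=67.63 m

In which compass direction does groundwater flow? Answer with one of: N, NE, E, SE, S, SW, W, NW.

Taking W1 as reference: W2−W1 = (-170, 320, -1.14); W3−W1 = (-185, 280, -1.08).
Solve a·Δx + b·Δy = Δh: det = (-170)·280 − (-185)·320 = 11600.
∂h/∂x = [(-1.14)·280 − (-1.08)·320] / 11600 = +0.002276
∂h/∂y = [(-170)·(-1.08) − (-185)·(-1.14)] / 11600 = -0.002353
Flow = −∇h = (-0.002276 east, +0.002353 north), which points northwest.

NW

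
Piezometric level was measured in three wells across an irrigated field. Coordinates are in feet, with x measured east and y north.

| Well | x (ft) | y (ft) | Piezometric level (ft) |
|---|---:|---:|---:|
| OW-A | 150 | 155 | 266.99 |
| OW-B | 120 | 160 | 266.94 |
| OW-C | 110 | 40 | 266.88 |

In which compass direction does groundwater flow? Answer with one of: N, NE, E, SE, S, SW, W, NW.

Differences from OW-A: to OW-B (Δx, Δy, Δh) = (-30, 5, -0.05); to OW-C = (-40, -115, -0.11).
Solve a·Δx + b·Δy = Δh: det = (-30)·(-115) − (-40)·5 = 3650.
∂h/∂x = [(-0.05)·(-115) − (-0.11)·5] / 3650 = +0.001726
∂h/∂y = [(-30)·(-0.11) − (-40)·(-0.05)] / 3650 = +0.0003562
Flow = −∇h = (-0.001726 east, -0.0003562 north), which points west.

W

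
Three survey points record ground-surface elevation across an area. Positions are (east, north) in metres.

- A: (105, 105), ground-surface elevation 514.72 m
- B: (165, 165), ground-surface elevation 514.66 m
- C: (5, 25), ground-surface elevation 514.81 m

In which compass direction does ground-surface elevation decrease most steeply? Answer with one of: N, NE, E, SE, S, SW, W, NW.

NE

Taking A as reference: B−A = (60, 60, -0.06); C−A = (-100, -80, +0.09).
Determinant of the coordinate differences = 60·(-80) − (-100)·60 = 1200.
∂z/∂x = [(-0.06)·(-80) − (+0.09)·60] / 1200 = -0.0005000
∂z/∂y = [60·(+0.09) − (-100)·(-0.06)] / 1200 = -0.0005000
Steepest decrease is along −∇f = (+0.0005000 E, +0.0005000 N) → northeast.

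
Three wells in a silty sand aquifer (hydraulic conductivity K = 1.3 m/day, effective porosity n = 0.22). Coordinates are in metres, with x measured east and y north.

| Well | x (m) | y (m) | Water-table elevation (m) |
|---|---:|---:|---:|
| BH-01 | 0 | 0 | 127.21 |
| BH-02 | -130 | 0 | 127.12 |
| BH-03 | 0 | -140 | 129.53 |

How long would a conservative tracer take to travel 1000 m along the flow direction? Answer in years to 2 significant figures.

28 years

∂h/∂x = (127.12 − 127.21) / (-130 − 0) = +0.0006923
∂h/∂y = (129.53 − 127.21) / (-140 − 0) = -0.01657
|∇h| = √(0.0006923² + -0.01657²) = 0.01658
Seepage velocity v = K·i/n = 1.3 × 0.01658 / 0.22 = 0.09797 m/day.
t = 1000 / 0.09797 = 1.021e+04 days = 28 years.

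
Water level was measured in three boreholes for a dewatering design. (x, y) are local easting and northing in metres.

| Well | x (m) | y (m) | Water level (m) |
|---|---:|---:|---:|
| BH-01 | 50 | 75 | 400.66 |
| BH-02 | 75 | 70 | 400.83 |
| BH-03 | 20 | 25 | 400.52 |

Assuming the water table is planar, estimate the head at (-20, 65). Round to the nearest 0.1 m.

400.2 m

Three-point gradient (reference BH-01): Δ to BH-02 = (25, -5, +0.17), Δ to BH-03 = (-30, -50, -0.14).
∂h/∂x = +0.006571, ∂h/∂y = -0.001143 (det = -1400).
h(-20, 65) = 400.66 + (+0.006571)·(-70) + (-0.001143)·(-10) = 400.66 -0.460 +0.011 = 400.211 m.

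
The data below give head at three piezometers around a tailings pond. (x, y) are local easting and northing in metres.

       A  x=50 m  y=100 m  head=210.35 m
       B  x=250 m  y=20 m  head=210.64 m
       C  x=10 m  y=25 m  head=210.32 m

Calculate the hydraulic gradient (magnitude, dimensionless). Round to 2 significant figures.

0.0014

With h = a·x + b·y + c and A as origin, the differences give:
  200·a + (-80)·b = +0.29
  (-40)·a + (-75)·b = -0.03
Eliminate b (×(-75) and ×(-80), subtract): -18200·a = -24.150 → a = ∂h/∂x = +0.001327
Back-substitute: b = ∂h/∂y = -0.0003077.
|∇h| = √(0.001327² + -0.0003077²) = 0.001362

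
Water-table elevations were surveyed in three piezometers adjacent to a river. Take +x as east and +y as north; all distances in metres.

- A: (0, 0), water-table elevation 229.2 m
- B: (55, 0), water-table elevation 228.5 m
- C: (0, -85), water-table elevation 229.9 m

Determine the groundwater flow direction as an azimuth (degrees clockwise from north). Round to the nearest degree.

∂h/∂x = (228.5 − 229.2) / (55 − 0) = -0.01273
∂h/∂y = (229.9 − 229.2) / (-85 − 0) = -0.008235
Flow direction (−∇h) has components (+0.01273 E, +0.008235 N).
Azimuth = atan2(E, N) = atan2(+0.01273, +0.008235) = 57.1° ≈ 057°.

057°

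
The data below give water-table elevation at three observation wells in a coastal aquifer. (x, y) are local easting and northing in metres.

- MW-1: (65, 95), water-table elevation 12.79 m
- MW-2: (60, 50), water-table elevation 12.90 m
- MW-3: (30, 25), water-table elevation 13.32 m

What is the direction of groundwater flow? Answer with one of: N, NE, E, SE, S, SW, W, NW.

E

With h = a·x + b·y + c and MW-1 as origin, the differences give:
  (-5)·a + (-45)·b = +0.11
  (-35)·a + (-70)·b = +0.53
Eliminate b (×(-70) and ×(-45), subtract): -1225·a = 16.150 → a = ∂h/∂x = -0.01318
Back-substitute: b = ∂h/∂y = -0.0009796.
Flow = −∇h = (+0.01318 east, +0.0009796 north), which points east.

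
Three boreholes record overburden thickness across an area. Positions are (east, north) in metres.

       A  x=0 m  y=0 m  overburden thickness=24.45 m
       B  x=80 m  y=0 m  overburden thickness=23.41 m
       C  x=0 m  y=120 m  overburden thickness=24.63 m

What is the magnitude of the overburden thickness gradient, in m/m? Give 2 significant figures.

∂d/∂x = (23.41 − 24.45) / (80 − 0) = -0.01300
∂d/∂y = (24.63 − 24.45) / (120 − 0) = +0.001500
|∇f| = √(-0.01300² + 0.001500²) = 0.01309 m/m

0.013 m/m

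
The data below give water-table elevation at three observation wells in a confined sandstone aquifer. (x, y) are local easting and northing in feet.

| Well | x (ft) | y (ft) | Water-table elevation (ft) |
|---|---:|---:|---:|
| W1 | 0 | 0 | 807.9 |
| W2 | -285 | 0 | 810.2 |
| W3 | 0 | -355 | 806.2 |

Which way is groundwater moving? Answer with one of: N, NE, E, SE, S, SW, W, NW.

∂h/∂x = (810.2 − 807.9) / (-285 − 0) = -0.008070
∂h/∂y = (806.2 − 807.9) / (-355 − 0) = +0.004789
Flow = −∇h = (+0.008070 east, -0.004789 north), which points southeast.

SE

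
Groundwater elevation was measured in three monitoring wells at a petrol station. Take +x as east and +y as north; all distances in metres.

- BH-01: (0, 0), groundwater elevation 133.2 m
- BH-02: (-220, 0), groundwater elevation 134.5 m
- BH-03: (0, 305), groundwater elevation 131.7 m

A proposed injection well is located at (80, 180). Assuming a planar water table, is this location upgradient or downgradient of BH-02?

∂h/∂x = (134.5 − 133.2) / (-220 − 0) = -0.005909
∂h/∂y = (131.7 − 133.2) / (305 − 0) = -0.004918
Head at (80, 180) = 133.2 + (-0.005909)·(80) + (-0.004918)·(180) = 131.84 m.
That is lower than the 134.5 m at BH-02, so the point is downgradient.

downgradient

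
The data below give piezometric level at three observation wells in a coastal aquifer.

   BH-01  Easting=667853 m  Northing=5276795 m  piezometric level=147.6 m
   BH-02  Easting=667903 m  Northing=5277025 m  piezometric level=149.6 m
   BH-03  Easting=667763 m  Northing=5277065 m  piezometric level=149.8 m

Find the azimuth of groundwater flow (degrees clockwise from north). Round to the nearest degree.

187°

With h = a·x + b·y + c and BH-01 as origin, the differences give:
  50·a + 230·b = +2.0
  (-90)·a + 270·b = +2.2
Eliminate b (×270 and ×230, subtract): 34200·a = 34.00 → a = ∂h/∂x = +0.0009942
Back-substitute: b = ∂h/∂y = +0.008480.
Flow direction (−∇h) has components (-0.0009942 E, -0.008480 N).
Azimuth = atan2(E, N) = atan2(-0.0009942, -0.008480) = 186.7° ≈ 187°.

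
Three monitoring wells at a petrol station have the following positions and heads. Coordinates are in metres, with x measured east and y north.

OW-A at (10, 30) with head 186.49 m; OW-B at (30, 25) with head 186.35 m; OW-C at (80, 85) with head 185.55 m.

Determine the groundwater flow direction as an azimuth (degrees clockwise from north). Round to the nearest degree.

Differences from OW-A: to OW-B (Δx, Δy, Δh) = (20, -5, -0.14); to OW-C = (70, 55, -0.94).
Determinant of the coordinate differences = 20·55 − 70·(-5) = 1450.
∂h/∂x = [(-0.14)·55 − (-0.94)·(-5)] / 1450 = -0.008552
∂h/∂y = [20·(-0.94) − 70·(-0.14)] / 1450 = -0.006207
Flow direction (−∇h) has components (+0.008552 E, +0.006207 N).
Azimuth = atan2(E, N) = atan2(+0.008552, +0.006207) = 54.0° ≈ 054°.

054°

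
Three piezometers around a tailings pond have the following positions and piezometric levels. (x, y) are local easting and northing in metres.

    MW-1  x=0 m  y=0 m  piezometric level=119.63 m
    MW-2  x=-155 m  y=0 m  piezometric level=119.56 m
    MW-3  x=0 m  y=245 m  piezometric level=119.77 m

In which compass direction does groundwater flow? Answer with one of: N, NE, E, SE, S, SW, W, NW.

∂h/∂x = (119.56 − 119.63) / (-155 − 0) = +0.0004516
∂h/∂y = (119.77 − 119.63) / (245 − 0) = +0.0005714
Flow = −∇h = (-0.0004516 east, -0.0005714 north), which points southwest.

SW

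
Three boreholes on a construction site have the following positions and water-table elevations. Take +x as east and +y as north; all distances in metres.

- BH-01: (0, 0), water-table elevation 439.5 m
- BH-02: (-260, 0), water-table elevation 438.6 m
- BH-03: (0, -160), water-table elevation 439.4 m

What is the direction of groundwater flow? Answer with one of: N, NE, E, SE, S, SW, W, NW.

W

∂h/∂x = (438.6 − 439.5) / (-260 − 0) = +0.003462
∂h/∂y = (439.4 − 439.5) / (-160 − 0) = +0.0006250
Flow = −∇h = (-0.003462 east, -0.0006250 north), which points west.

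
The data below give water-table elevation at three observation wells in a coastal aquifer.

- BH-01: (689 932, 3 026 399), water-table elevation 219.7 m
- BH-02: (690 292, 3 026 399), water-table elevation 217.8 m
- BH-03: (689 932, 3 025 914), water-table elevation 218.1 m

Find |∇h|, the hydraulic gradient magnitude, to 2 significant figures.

∂h/∂x = (217.8 − 219.7) / (690292 − 689932) = -0.005278
∂h/∂y = (218.1 − 219.7) / (3025914 − 3026399) = +0.003299
|∇h| = √(-0.005278² + 0.003299²) = 0.006224

0.0062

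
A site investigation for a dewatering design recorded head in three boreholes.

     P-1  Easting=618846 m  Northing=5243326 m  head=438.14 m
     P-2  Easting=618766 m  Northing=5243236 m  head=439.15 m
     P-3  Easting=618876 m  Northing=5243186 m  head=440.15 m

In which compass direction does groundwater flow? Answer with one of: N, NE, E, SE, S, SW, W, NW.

Three-point gradient (reference P-1): Δ to P-2 = (-80, -90, +1.01), Δ to P-3 = (30, -140, +2.01).
∂h/∂x = +0.002842, ∂h/∂y = -0.01375 (det = 13900).
Flow = −∇h = (-0.002842 east, +0.01375 north), which points north.

N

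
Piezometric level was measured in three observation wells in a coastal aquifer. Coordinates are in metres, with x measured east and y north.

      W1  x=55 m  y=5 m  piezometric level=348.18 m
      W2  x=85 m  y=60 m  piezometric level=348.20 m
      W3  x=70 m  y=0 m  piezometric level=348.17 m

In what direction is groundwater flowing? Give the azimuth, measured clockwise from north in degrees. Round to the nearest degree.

Taking W1 as reference: W2−W1 = (30, 55, +0.02); W3−W1 = (15, -5, -0.01).
Determinant of the coordinate differences = 30·(-5) − 15·55 = -975.
∂h/∂x = [(+0.02)·(-5) − (-0.01)·55] / -975 = -0.0004615
∂h/∂y = [30·(-0.01) − 15·(+0.02)] / -975 = +0.0006154
Flow direction (−∇h) has components (+0.0004615 E, -0.0006154 N).
Azimuth = atan2(E, N) = atan2(+0.0004615, -0.0006154) = 143.1° ≈ 143°.

143°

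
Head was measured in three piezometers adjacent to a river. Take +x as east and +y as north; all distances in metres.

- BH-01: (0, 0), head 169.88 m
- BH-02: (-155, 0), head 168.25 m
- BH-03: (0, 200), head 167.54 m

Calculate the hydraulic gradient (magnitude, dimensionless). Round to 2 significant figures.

∂h/∂x = (168.25 − 169.88) / (-155 − 0) = +0.01052
∂h/∂y = (167.54 − 169.88) / (200 − 0) = -0.01170
|∇h| = √(0.01052² + -0.01170²) = 0.01573

0.016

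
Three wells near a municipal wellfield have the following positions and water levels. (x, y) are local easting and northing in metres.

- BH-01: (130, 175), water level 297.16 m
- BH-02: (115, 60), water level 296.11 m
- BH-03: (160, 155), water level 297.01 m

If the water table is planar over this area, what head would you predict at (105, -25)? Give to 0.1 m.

295.3 m

Taking BH-01 as reference: BH-02−BH-01 = (-15, -115, -1.05); BH-03−BH-01 = (30, -20, -0.15).
Determinant of the coordinate differences = (-15)·(-20) − 30·(-115) = 3750.
∂h/∂x = [(-1.05)·(-20) − (-0.15)·(-115)] / 3750 = +0.0010000
∂h/∂y = [(-15)·(-0.15) − 30·(-1.05)] / 3750 = +0.009000
h(105, -25) = 297.16 + (+0.0010000)·(-25) + (+0.009000)·(-200) = 297.16 -0.025 -1.800 = 295.335 m.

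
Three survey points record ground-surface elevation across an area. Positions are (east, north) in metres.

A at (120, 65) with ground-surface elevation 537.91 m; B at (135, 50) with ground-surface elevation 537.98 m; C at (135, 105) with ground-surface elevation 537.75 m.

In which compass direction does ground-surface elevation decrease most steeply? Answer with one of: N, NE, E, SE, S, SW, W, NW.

Differences from A: to B (Δx, Δy, Δh) = (15, -15, +0.07); to C = (15, 40, -0.16).
Solve a·Δx + b·Δy = Δz: det = 15·40 − 15·(-15) = 825.
∂z/∂x = [(+0.07)·40 − (-0.16)·(-15)] / 825 = +0.0004848
∂z/∂y = [15·(-0.16) − 15·(+0.07)] / 825 = -0.004182
Steepest decrease is along −∇f = (-0.0004848 E, +0.004182 N) → north.

N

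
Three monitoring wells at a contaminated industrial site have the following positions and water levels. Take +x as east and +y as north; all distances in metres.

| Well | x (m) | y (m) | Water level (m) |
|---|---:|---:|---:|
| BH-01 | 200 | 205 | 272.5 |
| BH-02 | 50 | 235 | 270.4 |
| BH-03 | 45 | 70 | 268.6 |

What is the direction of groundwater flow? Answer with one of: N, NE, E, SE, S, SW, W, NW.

Three-point gradient (reference BH-01): Δ to BH-02 = (-150, 30, -2.1), Δ to BH-03 = (-155, -135, -3.9).
∂h/∂x = +0.01608, ∂h/∂y = +0.01042 (det = 24900).
Flow = −∇h = (-0.01608 east, -0.01042 north), which points southwest.

SW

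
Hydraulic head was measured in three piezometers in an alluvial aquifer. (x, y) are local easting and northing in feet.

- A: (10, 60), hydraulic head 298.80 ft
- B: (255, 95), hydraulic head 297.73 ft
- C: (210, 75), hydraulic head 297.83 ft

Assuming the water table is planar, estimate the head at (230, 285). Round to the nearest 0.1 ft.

Differences from A: to B (Δx, Δy, Δh) = (245, 35, -1.07); to C = (200, 15, -0.97).
Determinant of the coordinate differences = 245·15 − 200·35 = -3325.
∂h/∂x = [(-1.07)·15 − (-0.97)·35] / -3325 = -0.005383
∂h/∂y = [245·(-0.97) − 200·(-1.07)] / -3325 = +0.007113
h(230, 285) = 298.80 + (-0.005383)·(220) + (+0.007113)·(225) = 298.80 -1.184 +1.600 = 299.216 ft.

299.2 ft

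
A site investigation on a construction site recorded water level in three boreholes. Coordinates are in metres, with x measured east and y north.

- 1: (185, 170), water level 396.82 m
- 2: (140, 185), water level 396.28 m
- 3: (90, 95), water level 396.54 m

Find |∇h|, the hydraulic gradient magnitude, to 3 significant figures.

Three-point gradient (reference 1): Δ to 2 = (-45, 15, -0.54), Δ to 3 = (-95, -75, -0.28).
∂h/∂x = +0.009313, ∂h/∂y = -0.008063 (det = 4800).
|∇h| = √(0.009313² + -0.008063²) = 0.01232

0.0123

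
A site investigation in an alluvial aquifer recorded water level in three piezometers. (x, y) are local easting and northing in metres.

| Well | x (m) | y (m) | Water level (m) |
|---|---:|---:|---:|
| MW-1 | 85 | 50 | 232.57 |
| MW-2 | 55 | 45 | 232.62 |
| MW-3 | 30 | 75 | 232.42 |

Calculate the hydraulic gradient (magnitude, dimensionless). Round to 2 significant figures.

Taking MW-1 as reference: MW-2−MW-1 = (-30, -5, +0.05); MW-3−MW-1 = (-55, 25, -0.15).
Solve a·Δx + b·Δy = Δh: det = (-30)·25 − (-55)·(-5) = -1025.
∂h/∂x = [(+0.05)·25 − (-0.15)·(-5)] / -1025 = -0.0004878
∂h/∂y = [(-30)·(-0.15) − (-55)·(+0.05)] / -1025 = -0.007073
|∇h| = √(-0.0004878² + -0.007073²) = 0.00709

0.0071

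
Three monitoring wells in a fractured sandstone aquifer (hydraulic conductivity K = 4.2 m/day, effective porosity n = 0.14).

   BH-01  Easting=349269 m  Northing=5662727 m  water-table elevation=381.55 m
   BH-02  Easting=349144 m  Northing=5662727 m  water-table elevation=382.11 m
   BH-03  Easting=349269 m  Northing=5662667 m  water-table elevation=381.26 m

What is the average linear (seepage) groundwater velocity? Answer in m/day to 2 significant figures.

∂h/∂x = (382.11 − 381.55) / (349144 − 349269) = -0.004480
∂h/∂y = (381.26 − 381.55) / (5662667 − 5662727) = +0.004833
|∇h| = √(-0.004480² + 0.004833²) = 0.00659
Seepage velocity v = K·i/n = 4.2 × 0.00659 / 0.14 = 0.1977 m/day.

0.20 m/day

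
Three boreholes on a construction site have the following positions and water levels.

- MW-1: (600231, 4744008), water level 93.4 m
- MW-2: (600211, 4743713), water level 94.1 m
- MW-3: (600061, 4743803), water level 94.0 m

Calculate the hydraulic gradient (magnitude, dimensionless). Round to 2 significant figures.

0.0024

Taking MW-1 as reference: MW-2−MW-1 = (-20, -295, +0.7); MW-3−MW-1 = (-170, -205, +0.6).
Determinant of the coordinate differences = (-20)·(-205) − (-170)·(-295) = -46050.
∂h/∂x = [(+0.7)·(-205) − (+0.6)·(-295)] / -46050 = -0.0007275
∂h/∂y = [(-20)·(+0.6) − (-170)·(+0.7)] / -46050 = -0.002324
|∇h| = √(-0.0007275² + -0.002324²) = 0.002435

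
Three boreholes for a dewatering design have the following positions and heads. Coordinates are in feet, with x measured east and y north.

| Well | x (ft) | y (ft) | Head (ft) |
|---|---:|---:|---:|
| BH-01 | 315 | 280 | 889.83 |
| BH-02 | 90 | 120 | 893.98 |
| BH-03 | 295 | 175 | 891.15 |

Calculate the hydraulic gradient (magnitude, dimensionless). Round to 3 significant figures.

0.0152

Differences from BH-01: to BH-02 (Δx, Δy, Δh) = (-225, -160, +4.15); to BH-03 = (-20, -105, +1.32).
Determinant of the coordinate differences = (-225)·(-105) − (-20)·(-160) = 20425.
∂h/∂x = [(+4.15)·(-105) − (+1.32)·(-160)] / 20425 = -0.01099
∂h/∂y = [(-225)·(+1.32) − (-20)·(+4.15)] / 20425 = -0.01048
|∇h| = √(-0.01099² + -0.01048²) = 0.01519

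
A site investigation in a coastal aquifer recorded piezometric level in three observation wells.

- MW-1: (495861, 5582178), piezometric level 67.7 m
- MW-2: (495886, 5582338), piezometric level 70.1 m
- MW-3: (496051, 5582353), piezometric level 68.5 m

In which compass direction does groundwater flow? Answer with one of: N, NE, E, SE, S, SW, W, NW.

SE

Taking MW-1 as reference: MW-2−MW-1 = (25, 160, +2.4); MW-3−MW-1 = (190, 175, +0.8).
Determinant of the coordinate differences = 25·175 − 190·160 = -26025.
∂h/∂x = [(+2.4)·175 − (+0.8)·160] / -26025 = -0.01122
∂h/∂y = [25·(+0.8) − 190·(+2.4)] / -26025 = +0.01675
Flow = −∇h = (+0.01122 east, -0.01675 north), which points southeast.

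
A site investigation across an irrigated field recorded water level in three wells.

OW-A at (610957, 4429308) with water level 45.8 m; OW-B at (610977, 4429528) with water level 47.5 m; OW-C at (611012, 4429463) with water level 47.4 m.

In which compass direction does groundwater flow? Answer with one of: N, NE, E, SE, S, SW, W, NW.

SW

Differences from OW-A: to OW-B (Δx, Δy, Δh) = (20, 220, +1.7); to OW-C = (55, 155, +1.6).
Determinant of the coordinate differences = 20·155 − 55·220 = -9000.
∂h/∂x = [(+1.7)·155 − (+1.6)·220] / -9000 = +0.009833
∂h/∂y = [20·(+1.6) − 55·(+1.7)] / -9000 = +0.006833
Flow = −∇h = (-0.009833 east, -0.006833 north), which points southwest.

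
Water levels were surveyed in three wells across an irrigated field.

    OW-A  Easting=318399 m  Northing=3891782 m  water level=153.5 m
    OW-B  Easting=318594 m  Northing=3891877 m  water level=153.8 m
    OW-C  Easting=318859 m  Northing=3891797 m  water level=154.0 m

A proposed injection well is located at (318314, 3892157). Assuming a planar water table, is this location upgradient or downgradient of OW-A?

Taking OW-A as reference: OW-B−OW-A = (195, 95, +0.3); OW-C−OW-A = (460, 15, +0.5).
Determinant of the coordinate differences = 195·15 − 460·95 = -40775.
∂h/∂x = [(+0.3)·15 − (+0.5)·95] / -40775 = +0.001055
∂h/∂y = [195·(+0.5) − 460·(+0.3)] / -40775 = +0.0009933
Head at (318314, 3892157) = 153.5 + (+0.001055)·(-85) + (+0.0009933)·(375) = 153.78 m.
That is higher than the 153.5 m at OW-A, so the point is upgradient.

upgradient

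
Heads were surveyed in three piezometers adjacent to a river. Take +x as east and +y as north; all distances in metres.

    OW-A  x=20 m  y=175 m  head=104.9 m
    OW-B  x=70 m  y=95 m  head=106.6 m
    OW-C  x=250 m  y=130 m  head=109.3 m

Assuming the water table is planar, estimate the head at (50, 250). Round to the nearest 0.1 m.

104.6 m

Differences from OW-A: to OW-B (Δx, Δy, Δh) = (50, -80, +1.7); to OW-C = (230, -45, +4.4).
Determinant of the coordinate differences = 50·(-45) − 230·(-80) = 16150.
∂h/∂x = [(+1.7)·(-45) − (+4.4)·(-80)] / 16150 = +0.01706
∂h/∂y = [50·(+4.4) − 230·(+1.7)] / 16150 = -0.01059
h(50, 250) = 104.9 + (+0.01706)·(30) + (-0.01059)·(75) = 104.9 +0.512 -0.794 = 104.618 m.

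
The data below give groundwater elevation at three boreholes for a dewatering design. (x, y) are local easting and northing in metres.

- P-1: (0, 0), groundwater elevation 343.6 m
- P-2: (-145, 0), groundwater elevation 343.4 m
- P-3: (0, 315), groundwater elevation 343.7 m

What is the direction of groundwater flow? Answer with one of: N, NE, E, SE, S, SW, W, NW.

W

∂h/∂x = (343.4 − 343.6) / (-145 − 0) = +0.001379
∂h/∂y = (343.7 − 343.6) / (315 − 0) = +0.0003175
Flow = −∇h = (-0.001379 east, -0.0003175 north), which points west.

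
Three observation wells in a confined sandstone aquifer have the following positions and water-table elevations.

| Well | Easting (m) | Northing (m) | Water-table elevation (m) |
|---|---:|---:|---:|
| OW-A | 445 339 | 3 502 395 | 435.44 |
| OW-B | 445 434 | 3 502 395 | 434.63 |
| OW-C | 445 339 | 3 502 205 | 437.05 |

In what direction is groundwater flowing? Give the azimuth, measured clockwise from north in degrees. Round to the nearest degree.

∂h/∂x = (434.63 − 435.44) / (445434 − 445339) = -0.008526
∂h/∂y = (437.05 − 435.44) / (3502205 − 3502395) = -0.008474
Flow direction (−∇h) has components (+0.008526 E, +0.008474 N).
Azimuth = atan2(E, N) = atan2(+0.008526, +0.008474) = 45.2° ≈ 045°.

045°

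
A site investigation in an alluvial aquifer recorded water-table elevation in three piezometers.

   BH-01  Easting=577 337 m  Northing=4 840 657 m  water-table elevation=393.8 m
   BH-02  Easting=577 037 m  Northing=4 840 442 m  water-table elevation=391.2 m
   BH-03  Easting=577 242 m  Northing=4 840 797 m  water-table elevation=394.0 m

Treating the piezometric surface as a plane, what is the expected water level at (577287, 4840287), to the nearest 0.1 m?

With h = a·x + b·y + c and BH-01 as origin, the differences give:
  (-300)·a + (-215)·b = -2.6
  (-95)·a + 140·b = +0.2
Eliminate b (×140 and ×(-215), subtract): -62425·a = -321.00 → a = ∂h/∂x = +0.005142
Back-substitute: b = ∂h/∂y = +0.004918.
h(577287, 4840287) = 393.8 + (+0.005142)·(-50) + (+0.004918)·(-370) = 393.8 -0.257 -1.820 = 391.723 m.

391.7 m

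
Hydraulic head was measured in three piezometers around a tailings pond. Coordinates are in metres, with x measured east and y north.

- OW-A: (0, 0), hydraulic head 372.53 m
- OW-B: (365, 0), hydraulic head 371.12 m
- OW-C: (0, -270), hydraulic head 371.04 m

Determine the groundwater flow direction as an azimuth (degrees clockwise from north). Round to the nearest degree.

145°

∂h/∂x = (371.12 − 372.53) / (365 − 0) = -0.003863
∂h/∂y = (371.04 − 372.53) / (-270 − 0) = +0.005519
Flow direction (−∇h) has components (+0.003863 E, -0.005519 N).
Azimuth = atan2(E, N) = atan2(+0.003863, -0.005519) = 145.0° ≈ 145°.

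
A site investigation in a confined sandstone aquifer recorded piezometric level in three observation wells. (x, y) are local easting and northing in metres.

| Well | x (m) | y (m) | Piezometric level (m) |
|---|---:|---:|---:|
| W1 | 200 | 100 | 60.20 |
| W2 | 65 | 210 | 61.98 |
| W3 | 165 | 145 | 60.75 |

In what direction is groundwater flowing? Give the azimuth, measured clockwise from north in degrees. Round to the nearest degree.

Differences from W1: to W2 (Δx, Δy, Δh) = (-135, 110, +1.78); to W3 = (-35, 45, +0.55).
Determinant of the coordinate differences = (-135)·45 − (-35)·110 = -2225.
∂h/∂x = [(+1.78)·45 − (+0.55)·110] / -2225 = -0.008809
∂h/∂y = [(-135)·(+0.55) − (-35)·(+1.78)] / -2225 = +0.005371
Flow direction (−∇h) has components (+0.008809 E, -0.005371 N).
Azimuth = atan2(E, N) = atan2(+0.008809, -0.005371) = 121.4° ≈ 121°.

121°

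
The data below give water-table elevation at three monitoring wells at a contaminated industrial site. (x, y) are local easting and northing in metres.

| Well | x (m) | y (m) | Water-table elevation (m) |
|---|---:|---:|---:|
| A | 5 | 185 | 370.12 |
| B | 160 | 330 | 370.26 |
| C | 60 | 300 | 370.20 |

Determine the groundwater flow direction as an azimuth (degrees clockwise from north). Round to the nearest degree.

With h = a·x + b·y + c and A as origin, the differences give:
  155·a + 145·b = +0.14
  55·a + 115·b = +0.08
Eliminate b (×115 and ×145, subtract): 9850·a = 4.500 → a = ∂h/∂x = +0.0004569
Back-substitute: b = ∂h/∂y = +0.0004772.
Flow direction (−∇h) has components (-0.0004569 E, -0.0004772 N).
Azimuth = atan2(E, N) = atan2(-0.0004569, -0.0004772) = 223.8° ≈ 224°.

224°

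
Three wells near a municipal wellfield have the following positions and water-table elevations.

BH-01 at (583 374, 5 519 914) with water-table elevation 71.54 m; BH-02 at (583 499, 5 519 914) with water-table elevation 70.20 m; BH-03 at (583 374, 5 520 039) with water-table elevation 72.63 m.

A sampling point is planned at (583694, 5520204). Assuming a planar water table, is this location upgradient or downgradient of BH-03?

∂h/∂x = (70.20 − 71.54) / (583499 − 583374) = -0.01072
∂h/∂y = (72.63 − 71.54) / (5520039 − 5519914) = +0.008720
Head at (583694, 5520204) = 71.54 + (-0.01072)·(320) + (+0.008720)·(290) = 70.64 m.
That is lower than the 72.63 m at BH-03, so the point is downgradient.

downgradient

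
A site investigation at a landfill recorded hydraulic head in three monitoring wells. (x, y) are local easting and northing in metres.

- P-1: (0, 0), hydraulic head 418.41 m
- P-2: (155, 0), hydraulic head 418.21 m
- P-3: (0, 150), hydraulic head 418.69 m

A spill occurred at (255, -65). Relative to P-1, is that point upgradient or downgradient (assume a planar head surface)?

∂h/∂x = (418.21 − 418.41) / (155 − 0) = -0.001290
∂h/∂y = (418.69 − 418.41) / (150 − 0) = +0.001867
Head at (255, -65) = 418.41 + (-0.001290)·(255) + (+0.001867)·(-65) = 417.96 m.
That is lower than the 418.41 m at P-1, so the point is downgradient.

downgradient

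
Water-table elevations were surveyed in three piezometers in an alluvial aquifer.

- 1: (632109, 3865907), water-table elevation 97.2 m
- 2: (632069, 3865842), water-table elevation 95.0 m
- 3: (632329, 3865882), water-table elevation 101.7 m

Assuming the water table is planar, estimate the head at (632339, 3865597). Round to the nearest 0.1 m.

Taking 1 as reference: 2−1 = (-40, -65, -2.2); 3−1 = (220, -25, +4.5).
Solve a·Δx + b·Δy = Δh: det = (-40)·(-25) − 220·(-65) = 15300.
∂h/∂x = [(-2.2)·(-25) − (+4.5)·(-65)] / 15300 = +0.02271
∂h/∂y = [(-40)·(+4.5) − 220·(-2.2)] / 15300 = +0.01987
h(632339, 3865597) = 97.2 + (+0.02271)·(230) + (+0.01987)·(-310) = 97.2 +5.224 -6.159 = 96.264 m.

96.3 m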